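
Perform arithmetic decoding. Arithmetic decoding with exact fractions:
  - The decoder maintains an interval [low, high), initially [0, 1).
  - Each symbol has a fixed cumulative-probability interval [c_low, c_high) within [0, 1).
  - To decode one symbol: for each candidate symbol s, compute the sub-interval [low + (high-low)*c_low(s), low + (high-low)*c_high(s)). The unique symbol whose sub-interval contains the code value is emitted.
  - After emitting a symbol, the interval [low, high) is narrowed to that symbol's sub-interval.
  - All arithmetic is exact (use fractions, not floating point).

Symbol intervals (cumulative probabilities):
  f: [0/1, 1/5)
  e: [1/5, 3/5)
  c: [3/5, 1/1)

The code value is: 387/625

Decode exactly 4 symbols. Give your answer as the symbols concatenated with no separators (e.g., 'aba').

Step 1: interval [0/1, 1/1), width = 1/1 - 0/1 = 1/1
  'f': [0/1 + 1/1*0/1, 0/1 + 1/1*1/5) = [0/1, 1/5)
  'e': [0/1 + 1/1*1/5, 0/1 + 1/1*3/5) = [1/5, 3/5)
  'c': [0/1 + 1/1*3/5, 0/1 + 1/1*1/1) = [3/5, 1/1) <- contains code 387/625
  emit 'c', narrow to [3/5, 1/1)
Step 2: interval [3/5, 1/1), width = 1/1 - 3/5 = 2/5
  'f': [3/5 + 2/5*0/1, 3/5 + 2/5*1/5) = [3/5, 17/25) <- contains code 387/625
  'e': [3/5 + 2/5*1/5, 3/5 + 2/5*3/5) = [17/25, 21/25)
  'c': [3/5 + 2/5*3/5, 3/5 + 2/5*1/1) = [21/25, 1/1)
  emit 'f', narrow to [3/5, 17/25)
Step 3: interval [3/5, 17/25), width = 17/25 - 3/5 = 2/25
  'f': [3/5 + 2/25*0/1, 3/5 + 2/25*1/5) = [3/5, 77/125)
  'e': [3/5 + 2/25*1/5, 3/5 + 2/25*3/5) = [77/125, 81/125) <- contains code 387/625
  'c': [3/5 + 2/25*3/5, 3/5 + 2/25*1/1) = [81/125, 17/25)
  emit 'e', narrow to [77/125, 81/125)
Step 4: interval [77/125, 81/125), width = 81/125 - 77/125 = 4/125
  'f': [77/125 + 4/125*0/1, 77/125 + 4/125*1/5) = [77/125, 389/625) <- contains code 387/625
  'e': [77/125 + 4/125*1/5, 77/125 + 4/125*3/5) = [389/625, 397/625)
  'c': [77/125 + 4/125*3/5, 77/125 + 4/125*1/1) = [397/625, 81/125)
  emit 'f', narrow to [77/125, 389/625)

Answer: cfef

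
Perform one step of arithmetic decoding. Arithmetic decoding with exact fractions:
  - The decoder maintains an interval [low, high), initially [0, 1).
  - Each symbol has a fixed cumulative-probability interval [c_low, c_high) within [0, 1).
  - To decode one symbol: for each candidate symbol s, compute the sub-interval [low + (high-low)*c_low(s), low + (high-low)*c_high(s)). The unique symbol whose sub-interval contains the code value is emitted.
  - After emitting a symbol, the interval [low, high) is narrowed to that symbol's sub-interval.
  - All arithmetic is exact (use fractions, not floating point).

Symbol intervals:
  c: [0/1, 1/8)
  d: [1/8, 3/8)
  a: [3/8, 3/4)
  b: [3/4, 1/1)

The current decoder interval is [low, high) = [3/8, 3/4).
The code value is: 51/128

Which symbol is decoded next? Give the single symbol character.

Answer: c

Derivation:
Interval width = high − low = 3/4 − 3/8 = 3/8
Scaled code = (code − low) / width = (51/128 − 3/8) / 3/8 = 1/16
  c: [0/1, 1/8) ← scaled code falls here ✓
  d: [1/8, 3/8) 
  a: [3/8, 3/4) 
  b: [3/4, 1/1) 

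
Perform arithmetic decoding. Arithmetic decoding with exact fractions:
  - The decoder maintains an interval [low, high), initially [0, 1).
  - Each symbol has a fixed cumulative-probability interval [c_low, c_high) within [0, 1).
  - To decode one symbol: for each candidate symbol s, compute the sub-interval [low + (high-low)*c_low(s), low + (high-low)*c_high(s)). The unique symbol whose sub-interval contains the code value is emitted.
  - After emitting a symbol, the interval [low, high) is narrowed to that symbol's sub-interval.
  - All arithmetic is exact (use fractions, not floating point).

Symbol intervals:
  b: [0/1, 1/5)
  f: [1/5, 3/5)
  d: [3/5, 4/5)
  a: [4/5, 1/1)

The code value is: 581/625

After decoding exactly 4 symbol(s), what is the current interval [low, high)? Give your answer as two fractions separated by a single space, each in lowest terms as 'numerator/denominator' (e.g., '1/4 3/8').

Answer: 116/125 582/625

Derivation:
Step 1: interval [0/1, 1/1), width = 1/1 - 0/1 = 1/1
  'b': [0/1 + 1/1*0/1, 0/1 + 1/1*1/5) = [0/1, 1/5)
  'f': [0/1 + 1/1*1/5, 0/1 + 1/1*3/5) = [1/5, 3/5)
  'd': [0/1 + 1/1*3/5, 0/1 + 1/1*4/5) = [3/5, 4/5)
  'a': [0/1 + 1/1*4/5, 0/1 + 1/1*1/1) = [4/5, 1/1) <- contains code 581/625
  emit 'a', narrow to [4/5, 1/1)
Step 2: interval [4/5, 1/1), width = 1/1 - 4/5 = 1/5
  'b': [4/5 + 1/5*0/1, 4/5 + 1/5*1/5) = [4/5, 21/25)
  'f': [4/5 + 1/5*1/5, 4/5 + 1/5*3/5) = [21/25, 23/25)
  'd': [4/5 + 1/5*3/5, 4/5 + 1/5*4/5) = [23/25, 24/25) <- contains code 581/625
  'a': [4/5 + 1/5*4/5, 4/5 + 1/5*1/1) = [24/25, 1/1)
  emit 'd', narrow to [23/25, 24/25)
Step 3: interval [23/25, 24/25), width = 24/25 - 23/25 = 1/25
  'b': [23/25 + 1/25*0/1, 23/25 + 1/25*1/5) = [23/25, 116/125)
  'f': [23/25 + 1/25*1/5, 23/25 + 1/25*3/5) = [116/125, 118/125) <- contains code 581/625
  'd': [23/25 + 1/25*3/5, 23/25 + 1/25*4/5) = [118/125, 119/125)
  'a': [23/25 + 1/25*4/5, 23/25 + 1/25*1/1) = [119/125, 24/25)
  emit 'f', narrow to [116/125, 118/125)
Step 4: interval [116/125, 118/125), width = 118/125 - 116/125 = 2/125
  'b': [116/125 + 2/125*0/1, 116/125 + 2/125*1/5) = [116/125, 582/625) <- contains code 581/625
  'f': [116/125 + 2/125*1/5, 116/125 + 2/125*3/5) = [582/625, 586/625)
  'd': [116/125 + 2/125*3/5, 116/125 + 2/125*4/5) = [586/625, 588/625)
  'a': [116/125 + 2/125*4/5, 116/125 + 2/125*1/1) = [588/625, 118/125)
  emit 'b', narrow to [116/125, 582/625)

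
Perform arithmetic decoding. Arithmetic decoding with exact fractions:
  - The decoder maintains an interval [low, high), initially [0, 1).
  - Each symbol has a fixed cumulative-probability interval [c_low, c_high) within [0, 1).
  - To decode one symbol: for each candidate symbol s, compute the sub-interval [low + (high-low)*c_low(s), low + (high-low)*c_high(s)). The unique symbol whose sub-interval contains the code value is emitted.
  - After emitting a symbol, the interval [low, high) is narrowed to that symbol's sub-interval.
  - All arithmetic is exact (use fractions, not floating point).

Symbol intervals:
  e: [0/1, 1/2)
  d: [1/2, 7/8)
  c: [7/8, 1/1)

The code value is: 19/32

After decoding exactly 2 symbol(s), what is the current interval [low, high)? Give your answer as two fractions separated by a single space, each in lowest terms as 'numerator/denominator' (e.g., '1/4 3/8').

Answer: 1/2 11/16

Derivation:
Step 1: interval [0/1, 1/1), width = 1/1 - 0/1 = 1/1
  'e': [0/1 + 1/1*0/1, 0/1 + 1/1*1/2) = [0/1, 1/2)
  'd': [0/1 + 1/1*1/2, 0/1 + 1/1*7/8) = [1/2, 7/8) <- contains code 19/32
  'c': [0/1 + 1/1*7/8, 0/1 + 1/1*1/1) = [7/8, 1/1)
  emit 'd', narrow to [1/2, 7/8)
Step 2: interval [1/2, 7/8), width = 7/8 - 1/2 = 3/8
  'e': [1/2 + 3/8*0/1, 1/2 + 3/8*1/2) = [1/2, 11/16) <- contains code 19/32
  'd': [1/2 + 3/8*1/2, 1/2 + 3/8*7/8) = [11/16, 53/64)
  'c': [1/2 + 3/8*7/8, 1/2 + 3/8*1/1) = [53/64, 7/8)
  emit 'e', narrow to [1/2, 11/16)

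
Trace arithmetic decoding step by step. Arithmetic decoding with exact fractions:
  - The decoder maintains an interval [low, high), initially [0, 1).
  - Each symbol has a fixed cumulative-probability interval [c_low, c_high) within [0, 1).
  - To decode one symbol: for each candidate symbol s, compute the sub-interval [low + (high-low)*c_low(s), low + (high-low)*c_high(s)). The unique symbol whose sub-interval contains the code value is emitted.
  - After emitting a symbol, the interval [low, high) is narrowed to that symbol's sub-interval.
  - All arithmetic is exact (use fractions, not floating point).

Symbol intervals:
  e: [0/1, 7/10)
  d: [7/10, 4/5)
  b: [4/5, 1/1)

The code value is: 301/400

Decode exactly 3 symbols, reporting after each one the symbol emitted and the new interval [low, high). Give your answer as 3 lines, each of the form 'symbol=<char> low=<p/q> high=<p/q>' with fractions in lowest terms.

Answer: symbol=d low=7/10 high=4/5
symbol=e low=7/10 high=77/100
symbol=d low=749/1000 high=189/250

Derivation:
Step 1: interval [0/1, 1/1), width = 1/1 - 0/1 = 1/1
  'e': [0/1 + 1/1*0/1, 0/1 + 1/1*7/10) = [0/1, 7/10)
  'd': [0/1 + 1/1*7/10, 0/1 + 1/1*4/5) = [7/10, 4/5) <- contains code 301/400
  'b': [0/1 + 1/1*4/5, 0/1 + 1/1*1/1) = [4/5, 1/1)
  emit 'd', narrow to [7/10, 4/5)
Step 2: interval [7/10, 4/5), width = 4/5 - 7/10 = 1/10
  'e': [7/10 + 1/10*0/1, 7/10 + 1/10*7/10) = [7/10, 77/100) <- contains code 301/400
  'd': [7/10 + 1/10*7/10, 7/10 + 1/10*4/5) = [77/100, 39/50)
  'b': [7/10 + 1/10*4/5, 7/10 + 1/10*1/1) = [39/50, 4/5)
  emit 'e', narrow to [7/10, 77/100)
Step 3: interval [7/10, 77/100), width = 77/100 - 7/10 = 7/100
  'e': [7/10 + 7/100*0/1, 7/10 + 7/100*7/10) = [7/10, 749/1000)
  'd': [7/10 + 7/100*7/10, 7/10 + 7/100*4/5) = [749/1000, 189/250) <- contains code 301/400
  'b': [7/10 + 7/100*4/5, 7/10 + 7/100*1/1) = [189/250, 77/100)
  emit 'd', narrow to [749/1000, 189/250)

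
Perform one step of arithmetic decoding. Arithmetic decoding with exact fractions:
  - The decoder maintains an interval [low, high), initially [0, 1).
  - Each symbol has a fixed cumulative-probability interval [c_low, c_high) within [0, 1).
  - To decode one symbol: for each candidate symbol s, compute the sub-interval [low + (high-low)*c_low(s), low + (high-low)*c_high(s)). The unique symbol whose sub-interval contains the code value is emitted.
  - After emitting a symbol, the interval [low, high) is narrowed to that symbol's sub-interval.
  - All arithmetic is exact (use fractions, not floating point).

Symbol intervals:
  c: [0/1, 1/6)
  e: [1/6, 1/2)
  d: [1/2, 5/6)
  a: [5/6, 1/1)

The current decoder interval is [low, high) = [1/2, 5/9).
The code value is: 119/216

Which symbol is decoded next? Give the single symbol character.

Interval width = high − low = 5/9 − 1/2 = 1/18
Scaled code = (code − low) / width = (119/216 − 1/2) / 1/18 = 11/12
  c: [0/1, 1/6) 
  e: [1/6, 1/2) 
  d: [1/2, 5/6) 
  a: [5/6, 1/1) ← scaled code falls here ✓

Answer: a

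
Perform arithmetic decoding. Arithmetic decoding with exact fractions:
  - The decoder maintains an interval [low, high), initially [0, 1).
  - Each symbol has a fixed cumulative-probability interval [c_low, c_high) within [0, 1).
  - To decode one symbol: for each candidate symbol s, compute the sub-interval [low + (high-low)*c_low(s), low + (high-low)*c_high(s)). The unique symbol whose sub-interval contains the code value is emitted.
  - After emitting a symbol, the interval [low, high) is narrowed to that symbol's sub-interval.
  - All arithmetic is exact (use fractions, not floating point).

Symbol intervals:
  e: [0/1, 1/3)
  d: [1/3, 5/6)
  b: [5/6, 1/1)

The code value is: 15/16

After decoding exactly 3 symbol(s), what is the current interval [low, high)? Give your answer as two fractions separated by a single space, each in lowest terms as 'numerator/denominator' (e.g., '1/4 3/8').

Answer: 11/12 23/24

Derivation:
Step 1: interval [0/1, 1/1), width = 1/1 - 0/1 = 1/1
  'e': [0/1 + 1/1*0/1, 0/1 + 1/1*1/3) = [0/1, 1/3)
  'd': [0/1 + 1/1*1/3, 0/1 + 1/1*5/6) = [1/3, 5/6)
  'b': [0/1 + 1/1*5/6, 0/1 + 1/1*1/1) = [5/6, 1/1) <- contains code 15/16
  emit 'b', narrow to [5/6, 1/1)
Step 2: interval [5/6, 1/1), width = 1/1 - 5/6 = 1/6
  'e': [5/6 + 1/6*0/1, 5/6 + 1/6*1/3) = [5/6, 8/9)
  'd': [5/6 + 1/6*1/3, 5/6 + 1/6*5/6) = [8/9, 35/36) <- contains code 15/16
  'b': [5/6 + 1/6*5/6, 5/6 + 1/6*1/1) = [35/36, 1/1)
  emit 'd', narrow to [8/9, 35/36)
Step 3: interval [8/9, 35/36), width = 35/36 - 8/9 = 1/12
  'e': [8/9 + 1/12*0/1, 8/9 + 1/12*1/3) = [8/9, 11/12)
  'd': [8/9 + 1/12*1/3, 8/9 + 1/12*5/6) = [11/12, 23/24) <- contains code 15/16
  'b': [8/9 + 1/12*5/6, 8/9 + 1/12*1/1) = [23/24, 35/36)
  emit 'd', narrow to [11/12, 23/24)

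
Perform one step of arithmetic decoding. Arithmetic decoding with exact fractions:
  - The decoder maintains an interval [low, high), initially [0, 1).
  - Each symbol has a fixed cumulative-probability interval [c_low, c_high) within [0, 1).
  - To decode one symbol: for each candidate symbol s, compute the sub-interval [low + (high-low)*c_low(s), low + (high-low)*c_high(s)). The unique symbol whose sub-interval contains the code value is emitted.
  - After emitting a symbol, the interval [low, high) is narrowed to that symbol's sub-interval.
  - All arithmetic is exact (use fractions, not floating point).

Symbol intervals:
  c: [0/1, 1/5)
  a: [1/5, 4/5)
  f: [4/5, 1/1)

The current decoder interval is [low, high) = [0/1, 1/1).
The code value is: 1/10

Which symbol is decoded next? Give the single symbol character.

Interval width = high − low = 1/1 − 0/1 = 1/1
Scaled code = (code − low) / width = (1/10 − 0/1) / 1/1 = 1/10
  c: [0/1, 1/5) ← scaled code falls here ✓
  a: [1/5, 4/5) 
  f: [4/5, 1/1) 

Answer: c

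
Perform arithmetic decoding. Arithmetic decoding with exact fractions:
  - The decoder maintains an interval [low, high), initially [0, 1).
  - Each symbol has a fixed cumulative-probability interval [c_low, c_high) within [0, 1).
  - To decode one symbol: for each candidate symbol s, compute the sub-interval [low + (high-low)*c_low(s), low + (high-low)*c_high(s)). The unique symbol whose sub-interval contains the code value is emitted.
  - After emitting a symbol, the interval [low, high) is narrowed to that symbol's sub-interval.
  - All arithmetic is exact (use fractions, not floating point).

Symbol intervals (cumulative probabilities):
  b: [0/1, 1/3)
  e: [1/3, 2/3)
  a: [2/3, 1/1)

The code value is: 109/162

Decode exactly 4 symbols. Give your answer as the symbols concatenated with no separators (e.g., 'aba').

Answer: abbb

Derivation:
Step 1: interval [0/1, 1/1), width = 1/1 - 0/1 = 1/1
  'b': [0/1 + 1/1*0/1, 0/1 + 1/1*1/3) = [0/1, 1/3)
  'e': [0/1 + 1/1*1/3, 0/1 + 1/1*2/3) = [1/3, 2/3)
  'a': [0/1 + 1/1*2/3, 0/1 + 1/1*1/1) = [2/3, 1/1) <- contains code 109/162
  emit 'a', narrow to [2/3, 1/1)
Step 2: interval [2/3, 1/1), width = 1/1 - 2/3 = 1/3
  'b': [2/3 + 1/3*0/1, 2/3 + 1/3*1/3) = [2/3, 7/9) <- contains code 109/162
  'e': [2/3 + 1/3*1/3, 2/3 + 1/3*2/3) = [7/9, 8/9)
  'a': [2/3 + 1/3*2/3, 2/3 + 1/3*1/1) = [8/9, 1/1)
  emit 'b', narrow to [2/3, 7/9)
Step 3: interval [2/3, 7/9), width = 7/9 - 2/3 = 1/9
  'b': [2/3 + 1/9*0/1, 2/3 + 1/9*1/3) = [2/3, 19/27) <- contains code 109/162
  'e': [2/3 + 1/9*1/3, 2/3 + 1/9*2/3) = [19/27, 20/27)
  'a': [2/3 + 1/9*2/3, 2/3 + 1/9*1/1) = [20/27, 7/9)
  emit 'b', narrow to [2/3, 19/27)
Step 4: interval [2/3, 19/27), width = 19/27 - 2/3 = 1/27
  'b': [2/3 + 1/27*0/1, 2/3 + 1/27*1/3) = [2/3, 55/81) <- contains code 109/162
  'e': [2/3 + 1/27*1/3, 2/3 + 1/27*2/3) = [55/81, 56/81)
  'a': [2/3 + 1/27*2/3, 2/3 + 1/27*1/1) = [56/81, 19/27)
  emit 'b', narrow to [2/3, 55/81)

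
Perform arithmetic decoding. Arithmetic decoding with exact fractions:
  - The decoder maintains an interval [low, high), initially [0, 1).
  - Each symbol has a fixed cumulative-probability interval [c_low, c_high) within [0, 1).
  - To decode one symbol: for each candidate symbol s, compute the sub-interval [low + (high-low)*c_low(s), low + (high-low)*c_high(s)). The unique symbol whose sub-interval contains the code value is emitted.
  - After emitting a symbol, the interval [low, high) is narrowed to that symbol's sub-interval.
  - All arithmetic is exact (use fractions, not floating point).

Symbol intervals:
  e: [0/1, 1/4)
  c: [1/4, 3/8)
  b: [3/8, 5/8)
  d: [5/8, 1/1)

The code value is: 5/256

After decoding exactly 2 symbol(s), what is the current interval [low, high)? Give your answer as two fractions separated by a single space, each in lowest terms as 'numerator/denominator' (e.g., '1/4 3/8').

Step 1: interval [0/1, 1/1), width = 1/1 - 0/1 = 1/1
  'e': [0/1 + 1/1*0/1, 0/1 + 1/1*1/4) = [0/1, 1/4) <- contains code 5/256
  'c': [0/1 + 1/1*1/4, 0/1 + 1/1*3/8) = [1/4, 3/8)
  'b': [0/1 + 1/1*3/8, 0/1 + 1/1*5/8) = [3/8, 5/8)
  'd': [0/1 + 1/1*5/8, 0/1 + 1/1*1/1) = [5/8, 1/1)
  emit 'e', narrow to [0/1, 1/4)
Step 2: interval [0/1, 1/4), width = 1/4 - 0/1 = 1/4
  'e': [0/1 + 1/4*0/1, 0/1 + 1/4*1/4) = [0/1, 1/16) <- contains code 5/256
  'c': [0/1 + 1/4*1/4, 0/1 + 1/4*3/8) = [1/16, 3/32)
  'b': [0/1 + 1/4*3/8, 0/1 + 1/4*5/8) = [3/32, 5/32)
  'd': [0/1 + 1/4*5/8, 0/1 + 1/4*1/1) = [5/32, 1/4)
  emit 'e', narrow to [0/1, 1/16)

Answer: 0/1 1/16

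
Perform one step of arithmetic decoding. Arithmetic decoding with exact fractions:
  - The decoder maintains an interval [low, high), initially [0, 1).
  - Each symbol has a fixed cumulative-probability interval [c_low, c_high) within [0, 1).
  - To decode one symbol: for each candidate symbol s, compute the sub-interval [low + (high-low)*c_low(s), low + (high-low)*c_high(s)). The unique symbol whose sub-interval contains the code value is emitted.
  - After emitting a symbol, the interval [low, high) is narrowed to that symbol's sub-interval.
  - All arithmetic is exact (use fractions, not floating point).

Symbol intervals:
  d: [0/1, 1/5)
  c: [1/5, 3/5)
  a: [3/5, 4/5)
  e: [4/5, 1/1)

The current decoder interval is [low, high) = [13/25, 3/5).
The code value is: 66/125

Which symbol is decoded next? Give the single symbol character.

Interval width = high − low = 3/5 − 13/25 = 2/25
Scaled code = (code − low) / width = (66/125 − 13/25) / 2/25 = 1/10
  d: [0/1, 1/5) ← scaled code falls here ✓
  c: [1/5, 3/5) 
  a: [3/5, 4/5) 
  e: [4/5, 1/1) 

Answer: d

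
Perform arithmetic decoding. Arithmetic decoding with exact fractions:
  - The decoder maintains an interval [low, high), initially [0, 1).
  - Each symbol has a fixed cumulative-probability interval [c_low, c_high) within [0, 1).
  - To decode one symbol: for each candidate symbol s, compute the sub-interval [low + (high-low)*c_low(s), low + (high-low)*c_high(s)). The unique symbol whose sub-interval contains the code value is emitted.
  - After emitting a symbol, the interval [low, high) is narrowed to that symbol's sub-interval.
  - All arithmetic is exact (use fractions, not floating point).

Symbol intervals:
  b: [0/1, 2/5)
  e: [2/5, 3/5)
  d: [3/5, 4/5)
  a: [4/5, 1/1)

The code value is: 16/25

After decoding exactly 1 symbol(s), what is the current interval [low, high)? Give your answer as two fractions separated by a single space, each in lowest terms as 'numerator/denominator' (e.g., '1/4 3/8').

Answer: 3/5 4/5

Derivation:
Step 1: interval [0/1, 1/1), width = 1/1 - 0/1 = 1/1
  'b': [0/1 + 1/1*0/1, 0/1 + 1/1*2/5) = [0/1, 2/5)
  'e': [0/1 + 1/1*2/5, 0/1 + 1/1*3/5) = [2/5, 3/5)
  'd': [0/1 + 1/1*3/5, 0/1 + 1/1*4/5) = [3/5, 4/5) <- contains code 16/25
  'a': [0/1 + 1/1*4/5, 0/1 + 1/1*1/1) = [4/5, 1/1)
  emit 'd', narrow to [3/5, 4/5)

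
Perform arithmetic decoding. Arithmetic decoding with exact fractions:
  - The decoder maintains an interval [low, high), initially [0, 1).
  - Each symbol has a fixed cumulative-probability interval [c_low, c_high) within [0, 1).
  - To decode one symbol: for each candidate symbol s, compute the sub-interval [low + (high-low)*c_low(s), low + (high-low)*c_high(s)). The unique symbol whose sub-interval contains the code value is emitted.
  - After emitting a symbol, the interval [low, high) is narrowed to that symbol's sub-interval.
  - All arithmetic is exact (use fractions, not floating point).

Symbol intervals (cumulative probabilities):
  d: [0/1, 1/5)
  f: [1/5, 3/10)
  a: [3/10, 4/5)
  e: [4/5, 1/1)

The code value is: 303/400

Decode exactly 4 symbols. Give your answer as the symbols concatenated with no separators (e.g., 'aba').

Answer: aeaa

Derivation:
Step 1: interval [0/1, 1/1), width = 1/1 - 0/1 = 1/1
  'd': [0/1 + 1/1*0/1, 0/1 + 1/1*1/5) = [0/1, 1/5)
  'f': [0/1 + 1/1*1/5, 0/1 + 1/1*3/10) = [1/5, 3/10)
  'a': [0/1 + 1/1*3/10, 0/1 + 1/1*4/5) = [3/10, 4/5) <- contains code 303/400
  'e': [0/1 + 1/1*4/5, 0/1 + 1/1*1/1) = [4/5, 1/1)
  emit 'a', narrow to [3/10, 4/5)
Step 2: interval [3/10, 4/5), width = 4/5 - 3/10 = 1/2
  'd': [3/10 + 1/2*0/1, 3/10 + 1/2*1/5) = [3/10, 2/5)
  'f': [3/10 + 1/2*1/5, 3/10 + 1/2*3/10) = [2/5, 9/20)
  'a': [3/10 + 1/2*3/10, 3/10 + 1/2*4/5) = [9/20, 7/10)
  'e': [3/10 + 1/2*4/5, 3/10 + 1/2*1/1) = [7/10, 4/5) <- contains code 303/400
  emit 'e', narrow to [7/10, 4/5)
Step 3: interval [7/10, 4/5), width = 4/5 - 7/10 = 1/10
  'd': [7/10 + 1/10*0/1, 7/10 + 1/10*1/5) = [7/10, 18/25)
  'f': [7/10 + 1/10*1/5, 7/10 + 1/10*3/10) = [18/25, 73/100)
  'a': [7/10 + 1/10*3/10, 7/10 + 1/10*4/5) = [73/100, 39/50) <- contains code 303/400
  'e': [7/10 + 1/10*4/5, 7/10 + 1/10*1/1) = [39/50, 4/5)
  emit 'a', narrow to [73/100, 39/50)
Step 4: interval [73/100, 39/50), width = 39/50 - 73/100 = 1/20
  'd': [73/100 + 1/20*0/1, 73/100 + 1/20*1/5) = [73/100, 37/50)
  'f': [73/100 + 1/20*1/5, 73/100 + 1/20*3/10) = [37/50, 149/200)
  'a': [73/100 + 1/20*3/10, 73/100 + 1/20*4/5) = [149/200, 77/100) <- contains code 303/400
  'e': [73/100 + 1/20*4/5, 73/100 + 1/20*1/1) = [77/100, 39/50)
  emit 'a', narrow to [149/200, 77/100)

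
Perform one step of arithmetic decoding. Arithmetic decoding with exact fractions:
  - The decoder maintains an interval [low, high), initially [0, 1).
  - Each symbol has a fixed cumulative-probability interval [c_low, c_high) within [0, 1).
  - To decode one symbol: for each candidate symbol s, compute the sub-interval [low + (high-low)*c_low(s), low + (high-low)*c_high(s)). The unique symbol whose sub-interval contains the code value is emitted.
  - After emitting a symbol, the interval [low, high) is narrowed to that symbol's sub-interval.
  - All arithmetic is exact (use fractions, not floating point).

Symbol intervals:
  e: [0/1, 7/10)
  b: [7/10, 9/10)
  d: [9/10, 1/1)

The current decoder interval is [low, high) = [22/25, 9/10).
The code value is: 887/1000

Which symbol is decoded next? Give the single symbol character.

Answer: e

Derivation:
Interval width = high − low = 9/10 − 22/25 = 1/50
Scaled code = (code − low) / width = (887/1000 − 22/25) / 1/50 = 7/20
  e: [0/1, 7/10) ← scaled code falls here ✓
  b: [7/10, 9/10) 
  d: [9/10, 1/1) 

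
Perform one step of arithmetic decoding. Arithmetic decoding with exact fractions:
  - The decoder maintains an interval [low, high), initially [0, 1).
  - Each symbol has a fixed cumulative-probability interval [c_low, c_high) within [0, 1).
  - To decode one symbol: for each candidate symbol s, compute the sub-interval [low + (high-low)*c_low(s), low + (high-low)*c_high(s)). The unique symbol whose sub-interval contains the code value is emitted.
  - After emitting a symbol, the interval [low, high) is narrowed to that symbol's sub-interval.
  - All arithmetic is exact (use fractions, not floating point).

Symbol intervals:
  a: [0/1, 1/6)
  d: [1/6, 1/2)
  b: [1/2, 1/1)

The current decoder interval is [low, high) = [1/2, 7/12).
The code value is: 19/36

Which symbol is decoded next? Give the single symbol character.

Answer: d

Derivation:
Interval width = high − low = 7/12 − 1/2 = 1/12
Scaled code = (code − low) / width = (19/36 − 1/2) / 1/12 = 1/3
  a: [0/1, 1/6) 
  d: [1/6, 1/2) ← scaled code falls here ✓
  b: [1/2, 1/1) 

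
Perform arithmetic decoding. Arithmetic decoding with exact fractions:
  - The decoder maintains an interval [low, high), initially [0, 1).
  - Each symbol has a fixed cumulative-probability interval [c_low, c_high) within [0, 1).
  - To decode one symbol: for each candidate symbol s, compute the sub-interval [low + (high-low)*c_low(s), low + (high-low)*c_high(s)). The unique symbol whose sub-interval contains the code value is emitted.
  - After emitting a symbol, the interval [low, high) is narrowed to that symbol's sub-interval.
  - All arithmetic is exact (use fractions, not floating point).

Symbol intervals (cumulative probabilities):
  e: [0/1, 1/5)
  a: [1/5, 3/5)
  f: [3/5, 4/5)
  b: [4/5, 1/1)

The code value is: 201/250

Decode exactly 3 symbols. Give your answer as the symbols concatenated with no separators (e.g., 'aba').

Answer: bee

Derivation:
Step 1: interval [0/1, 1/1), width = 1/1 - 0/1 = 1/1
  'e': [0/1 + 1/1*0/1, 0/1 + 1/1*1/5) = [0/1, 1/5)
  'a': [0/1 + 1/1*1/5, 0/1 + 1/1*3/5) = [1/5, 3/5)
  'f': [0/1 + 1/1*3/5, 0/1 + 1/1*4/5) = [3/5, 4/5)
  'b': [0/1 + 1/1*4/5, 0/1 + 1/1*1/1) = [4/5, 1/1) <- contains code 201/250
  emit 'b', narrow to [4/5, 1/1)
Step 2: interval [4/5, 1/1), width = 1/1 - 4/5 = 1/5
  'e': [4/5 + 1/5*0/1, 4/5 + 1/5*1/5) = [4/5, 21/25) <- contains code 201/250
  'a': [4/5 + 1/5*1/5, 4/5 + 1/5*3/5) = [21/25, 23/25)
  'f': [4/5 + 1/5*3/5, 4/5 + 1/5*4/5) = [23/25, 24/25)
  'b': [4/5 + 1/5*4/5, 4/5 + 1/5*1/1) = [24/25, 1/1)
  emit 'e', narrow to [4/5, 21/25)
Step 3: interval [4/5, 21/25), width = 21/25 - 4/5 = 1/25
  'e': [4/5 + 1/25*0/1, 4/5 + 1/25*1/5) = [4/5, 101/125) <- contains code 201/250
  'a': [4/5 + 1/25*1/5, 4/5 + 1/25*3/5) = [101/125, 103/125)
  'f': [4/5 + 1/25*3/5, 4/5 + 1/25*4/5) = [103/125, 104/125)
  'b': [4/5 + 1/25*4/5, 4/5 + 1/25*1/1) = [104/125, 21/25)
  emit 'e', narrow to [4/5, 101/125)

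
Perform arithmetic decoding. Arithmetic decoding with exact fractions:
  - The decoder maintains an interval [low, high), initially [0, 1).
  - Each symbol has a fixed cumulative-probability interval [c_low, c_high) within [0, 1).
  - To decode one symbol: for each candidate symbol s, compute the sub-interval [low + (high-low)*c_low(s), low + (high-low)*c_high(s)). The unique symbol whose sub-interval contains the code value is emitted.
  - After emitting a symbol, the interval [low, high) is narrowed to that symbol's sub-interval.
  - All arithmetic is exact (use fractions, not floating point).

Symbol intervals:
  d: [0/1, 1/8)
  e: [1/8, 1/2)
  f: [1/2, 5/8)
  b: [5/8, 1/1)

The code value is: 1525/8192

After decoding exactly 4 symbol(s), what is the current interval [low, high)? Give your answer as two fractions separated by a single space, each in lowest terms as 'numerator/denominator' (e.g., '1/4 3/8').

Step 1: interval [0/1, 1/1), width = 1/1 - 0/1 = 1/1
  'd': [0/1 + 1/1*0/1, 0/1 + 1/1*1/8) = [0/1, 1/8)
  'e': [0/1 + 1/1*1/8, 0/1 + 1/1*1/2) = [1/8, 1/2) <- contains code 1525/8192
  'f': [0/1 + 1/1*1/2, 0/1 + 1/1*5/8) = [1/2, 5/8)
  'b': [0/1 + 1/1*5/8, 0/1 + 1/1*1/1) = [5/8, 1/1)
  emit 'e', narrow to [1/8, 1/2)
Step 2: interval [1/8, 1/2), width = 1/2 - 1/8 = 3/8
  'd': [1/8 + 3/8*0/1, 1/8 + 3/8*1/8) = [1/8, 11/64)
  'e': [1/8 + 3/8*1/8, 1/8 + 3/8*1/2) = [11/64, 5/16) <- contains code 1525/8192
  'f': [1/8 + 3/8*1/2, 1/8 + 3/8*5/8) = [5/16, 23/64)
  'b': [1/8 + 3/8*5/8, 1/8 + 3/8*1/1) = [23/64, 1/2)
  emit 'e', narrow to [11/64, 5/16)
Step 3: interval [11/64, 5/16), width = 5/16 - 11/64 = 9/64
  'd': [11/64 + 9/64*0/1, 11/64 + 9/64*1/8) = [11/64, 97/512) <- contains code 1525/8192
  'e': [11/64 + 9/64*1/8, 11/64 + 9/64*1/2) = [97/512, 31/128)
  'f': [11/64 + 9/64*1/2, 11/64 + 9/64*5/8) = [31/128, 133/512)
  'b': [11/64 + 9/64*5/8, 11/64 + 9/64*1/1) = [133/512, 5/16)
  emit 'd', narrow to [11/64, 97/512)
Step 4: interval [11/64, 97/512), width = 97/512 - 11/64 = 9/512
  'd': [11/64 + 9/512*0/1, 11/64 + 9/512*1/8) = [11/64, 713/4096)
  'e': [11/64 + 9/512*1/8, 11/64 + 9/512*1/2) = [713/4096, 185/1024)
  'f': [11/64 + 9/512*1/2, 11/64 + 9/512*5/8) = [185/1024, 749/4096)
  'b': [11/64 + 9/512*5/8, 11/64 + 9/512*1/1) = [749/4096, 97/512) <- contains code 1525/8192
  emit 'b', narrow to [749/4096, 97/512)

Answer: 749/4096 97/512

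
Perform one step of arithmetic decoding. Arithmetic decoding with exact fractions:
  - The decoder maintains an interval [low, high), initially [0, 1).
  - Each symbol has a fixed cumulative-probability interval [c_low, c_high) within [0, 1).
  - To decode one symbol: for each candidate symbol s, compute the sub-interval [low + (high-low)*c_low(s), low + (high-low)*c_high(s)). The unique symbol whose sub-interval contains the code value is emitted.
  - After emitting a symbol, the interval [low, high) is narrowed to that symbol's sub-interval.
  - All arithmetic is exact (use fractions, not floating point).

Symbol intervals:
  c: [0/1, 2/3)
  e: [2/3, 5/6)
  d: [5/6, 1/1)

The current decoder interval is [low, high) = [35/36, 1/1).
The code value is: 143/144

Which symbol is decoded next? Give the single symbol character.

Answer: e

Derivation:
Interval width = high − low = 1/1 − 35/36 = 1/36
Scaled code = (code − low) / width = (143/144 − 35/36) / 1/36 = 3/4
  c: [0/1, 2/3) 
  e: [2/3, 5/6) ← scaled code falls here ✓
  d: [5/6, 1/1) 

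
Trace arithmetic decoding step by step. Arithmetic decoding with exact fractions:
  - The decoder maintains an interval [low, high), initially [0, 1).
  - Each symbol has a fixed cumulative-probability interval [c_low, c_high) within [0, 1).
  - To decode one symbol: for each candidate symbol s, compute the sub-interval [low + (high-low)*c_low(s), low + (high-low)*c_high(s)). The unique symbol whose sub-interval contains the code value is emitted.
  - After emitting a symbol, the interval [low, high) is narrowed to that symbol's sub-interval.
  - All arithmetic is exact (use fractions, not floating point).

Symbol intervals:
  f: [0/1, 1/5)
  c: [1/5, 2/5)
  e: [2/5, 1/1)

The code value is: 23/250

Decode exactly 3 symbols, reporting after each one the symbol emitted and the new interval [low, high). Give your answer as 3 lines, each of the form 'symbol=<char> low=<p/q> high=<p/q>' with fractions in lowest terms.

Step 1: interval [0/1, 1/1), width = 1/1 - 0/1 = 1/1
  'f': [0/1 + 1/1*0/1, 0/1 + 1/1*1/5) = [0/1, 1/5) <- contains code 23/250
  'c': [0/1 + 1/1*1/5, 0/1 + 1/1*2/5) = [1/5, 2/5)
  'e': [0/1 + 1/1*2/5, 0/1 + 1/1*1/1) = [2/5, 1/1)
  emit 'f', narrow to [0/1, 1/5)
Step 2: interval [0/1, 1/5), width = 1/5 - 0/1 = 1/5
  'f': [0/1 + 1/5*0/1, 0/1 + 1/5*1/5) = [0/1, 1/25)
  'c': [0/1 + 1/5*1/5, 0/1 + 1/5*2/5) = [1/25, 2/25)
  'e': [0/1 + 1/5*2/5, 0/1 + 1/5*1/1) = [2/25, 1/5) <- contains code 23/250
  emit 'e', narrow to [2/25, 1/5)
Step 3: interval [2/25, 1/5), width = 1/5 - 2/25 = 3/25
  'f': [2/25 + 3/25*0/1, 2/25 + 3/25*1/5) = [2/25, 13/125) <- contains code 23/250
  'c': [2/25 + 3/25*1/5, 2/25 + 3/25*2/5) = [13/125, 16/125)
  'e': [2/25 + 3/25*2/5, 2/25 + 3/25*1/1) = [16/125, 1/5)
  emit 'f', narrow to [2/25, 13/125)

Answer: symbol=f low=0/1 high=1/5
symbol=e low=2/25 high=1/5
symbol=f low=2/25 high=13/125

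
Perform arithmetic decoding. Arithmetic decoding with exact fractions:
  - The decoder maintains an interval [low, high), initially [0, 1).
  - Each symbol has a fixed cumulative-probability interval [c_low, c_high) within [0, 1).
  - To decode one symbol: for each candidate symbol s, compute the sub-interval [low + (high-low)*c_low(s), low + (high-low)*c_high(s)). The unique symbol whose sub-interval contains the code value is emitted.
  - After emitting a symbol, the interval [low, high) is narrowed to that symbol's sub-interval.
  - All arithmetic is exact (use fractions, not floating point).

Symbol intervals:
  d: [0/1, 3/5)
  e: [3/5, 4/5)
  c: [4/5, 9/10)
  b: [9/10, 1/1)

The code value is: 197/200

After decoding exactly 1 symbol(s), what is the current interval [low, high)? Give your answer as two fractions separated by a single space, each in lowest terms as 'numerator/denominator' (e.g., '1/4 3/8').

Answer: 9/10 1/1

Derivation:
Step 1: interval [0/1, 1/1), width = 1/1 - 0/1 = 1/1
  'd': [0/1 + 1/1*0/1, 0/1 + 1/1*3/5) = [0/1, 3/5)
  'e': [0/1 + 1/1*3/5, 0/1 + 1/1*4/5) = [3/5, 4/5)
  'c': [0/1 + 1/1*4/5, 0/1 + 1/1*9/10) = [4/5, 9/10)
  'b': [0/1 + 1/1*9/10, 0/1 + 1/1*1/1) = [9/10, 1/1) <- contains code 197/200
  emit 'b', narrow to [9/10, 1/1)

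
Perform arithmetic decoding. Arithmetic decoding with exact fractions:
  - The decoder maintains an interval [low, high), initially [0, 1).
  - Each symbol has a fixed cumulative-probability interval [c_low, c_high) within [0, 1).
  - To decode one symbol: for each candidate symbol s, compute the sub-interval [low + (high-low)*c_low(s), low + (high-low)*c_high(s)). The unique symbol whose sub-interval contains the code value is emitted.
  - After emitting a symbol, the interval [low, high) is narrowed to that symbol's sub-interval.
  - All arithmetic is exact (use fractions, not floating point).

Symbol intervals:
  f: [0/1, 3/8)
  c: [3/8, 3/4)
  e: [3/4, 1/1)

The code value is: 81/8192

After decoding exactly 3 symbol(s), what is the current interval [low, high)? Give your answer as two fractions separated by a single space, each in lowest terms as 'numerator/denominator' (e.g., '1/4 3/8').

Answer: 0/1 27/512

Derivation:
Step 1: interval [0/1, 1/1), width = 1/1 - 0/1 = 1/1
  'f': [0/1 + 1/1*0/1, 0/1 + 1/1*3/8) = [0/1, 3/8) <- contains code 81/8192
  'c': [0/1 + 1/1*3/8, 0/1 + 1/1*3/4) = [3/8, 3/4)
  'e': [0/1 + 1/1*3/4, 0/1 + 1/1*1/1) = [3/4, 1/1)
  emit 'f', narrow to [0/1, 3/8)
Step 2: interval [0/1, 3/8), width = 3/8 - 0/1 = 3/8
  'f': [0/1 + 3/8*0/1, 0/1 + 3/8*3/8) = [0/1, 9/64) <- contains code 81/8192
  'c': [0/1 + 3/8*3/8, 0/1 + 3/8*3/4) = [9/64, 9/32)
  'e': [0/1 + 3/8*3/4, 0/1 + 3/8*1/1) = [9/32, 3/8)
  emit 'f', narrow to [0/1, 9/64)
Step 3: interval [0/1, 9/64), width = 9/64 - 0/1 = 9/64
  'f': [0/1 + 9/64*0/1, 0/1 + 9/64*3/8) = [0/1, 27/512) <- contains code 81/8192
  'c': [0/1 + 9/64*3/8, 0/1 + 9/64*3/4) = [27/512, 27/256)
  'e': [0/1 + 9/64*3/4, 0/1 + 9/64*1/1) = [27/256, 9/64)
  emit 'f', narrow to [0/1, 27/512)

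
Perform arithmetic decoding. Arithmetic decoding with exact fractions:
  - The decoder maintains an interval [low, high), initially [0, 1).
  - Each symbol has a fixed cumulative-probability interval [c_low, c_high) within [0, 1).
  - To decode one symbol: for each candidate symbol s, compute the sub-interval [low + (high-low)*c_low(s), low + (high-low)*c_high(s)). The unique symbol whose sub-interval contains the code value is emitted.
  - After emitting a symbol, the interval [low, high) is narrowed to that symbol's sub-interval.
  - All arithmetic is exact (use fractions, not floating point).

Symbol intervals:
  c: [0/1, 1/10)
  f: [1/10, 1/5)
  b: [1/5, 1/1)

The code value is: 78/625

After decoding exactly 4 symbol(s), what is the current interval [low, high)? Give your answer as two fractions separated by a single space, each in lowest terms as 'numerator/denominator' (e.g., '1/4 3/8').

Step 1: interval [0/1, 1/1), width = 1/1 - 0/1 = 1/1
  'c': [0/1 + 1/1*0/1, 0/1 + 1/1*1/10) = [0/1, 1/10)
  'f': [0/1 + 1/1*1/10, 0/1 + 1/1*1/5) = [1/10, 1/5) <- contains code 78/625
  'b': [0/1 + 1/1*1/5, 0/1 + 1/1*1/1) = [1/5, 1/1)
  emit 'f', narrow to [1/10, 1/5)
Step 2: interval [1/10, 1/5), width = 1/5 - 1/10 = 1/10
  'c': [1/10 + 1/10*0/1, 1/10 + 1/10*1/10) = [1/10, 11/100)
  'f': [1/10 + 1/10*1/10, 1/10 + 1/10*1/5) = [11/100, 3/25)
  'b': [1/10 + 1/10*1/5, 1/10 + 1/10*1/1) = [3/25, 1/5) <- contains code 78/625
  emit 'b', narrow to [3/25, 1/5)
Step 3: interval [3/25, 1/5), width = 1/5 - 3/25 = 2/25
  'c': [3/25 + 2/25*0/1, 3/25 + 2/25*1/10) = [3/25, 16/125) <- contains code 78/625
  'f': [3/25 + 2/25*1/10, 3/25 + 2/25*1/5) = [16/125, 17/125)
  'b': [3/25 + 2/25*1/5, 3/25 + 2/25*1/1) = [17/125, 1/5)
  emit 'c', narrow to [3/25, 16/125)
Step 4: interval [3/25, 16/125), width = 16/125 - 3/25 = 1/125
  'c': [3/25 + 1/125*0/1, 3/25 + 1/125*1/10) = [3/25, 151/1250)
  'f': [3/25 + 1/125*1/10, 3/25 + 1/125*1/5) = [151/1250, 76/625)
  'b': [3/25 + 1/125*1/5, 3/25 + 1/125*1/1) = [76/625, 16/125) <- contains code 78/625
  emit 'b', narrow to [76/625, 16/125)

Answer: 76/625 16/125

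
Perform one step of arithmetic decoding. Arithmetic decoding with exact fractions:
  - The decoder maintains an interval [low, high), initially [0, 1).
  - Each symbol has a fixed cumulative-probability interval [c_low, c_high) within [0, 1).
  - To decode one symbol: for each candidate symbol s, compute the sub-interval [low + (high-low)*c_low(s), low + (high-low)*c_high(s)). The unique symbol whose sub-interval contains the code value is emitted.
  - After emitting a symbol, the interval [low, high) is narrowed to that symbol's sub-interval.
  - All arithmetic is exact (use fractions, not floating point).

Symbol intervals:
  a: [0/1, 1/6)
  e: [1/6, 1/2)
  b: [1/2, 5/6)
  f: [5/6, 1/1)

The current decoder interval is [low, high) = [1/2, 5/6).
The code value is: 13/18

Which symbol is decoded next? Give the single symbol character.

Interval width = high − low = 5/6 − 1/2 = 1/3
Scaled code = (code − low) / width = (13/18 − 1/2) / 1/3 = 2/3
  a: [0/1, 1/6) 
  e: [1/6, 1/2) 
  b: [1/2, 5/6) ← scaled code falls here ✓
  f: [5/6, 1/1) 

Answer: b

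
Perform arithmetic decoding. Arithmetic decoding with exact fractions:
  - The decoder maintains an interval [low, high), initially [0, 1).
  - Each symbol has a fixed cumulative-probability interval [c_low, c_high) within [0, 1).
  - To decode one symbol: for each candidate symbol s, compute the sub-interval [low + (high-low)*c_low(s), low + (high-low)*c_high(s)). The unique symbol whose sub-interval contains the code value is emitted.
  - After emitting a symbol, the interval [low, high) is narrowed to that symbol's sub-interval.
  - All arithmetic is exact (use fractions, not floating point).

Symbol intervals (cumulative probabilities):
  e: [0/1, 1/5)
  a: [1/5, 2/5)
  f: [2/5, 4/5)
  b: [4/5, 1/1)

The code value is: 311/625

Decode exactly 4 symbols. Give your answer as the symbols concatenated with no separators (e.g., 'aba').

Step 1: interval [0/1, 1/1), width = 1/1 - 0/1 = 1/1
  'e': [0/1 + 1/1*0/1, 0/1 + 1/1*1/5) = [0/1, 1/5)
  'a': [0/1 + 1/1*1/5, 0/1 + 1/1*2/5) = [1/5, 2/5)
  'f': [0/1 + 1/1*2/5, 0/1 + 1/1*4/5) = [2/5, 4/5) <- contains code 311/625
  'b': [0/1 + 1/1*4/5, 0/1 + 1/1*1/1) = [4/5, 1/1)
  emit 'f', narrow to [2/5, 4/5)
Step 2: interval [2/5, 4/5), width = 4/5 - 2/5 = 2/5
  'e': [2/5 + 2/5*0/1, 2/5 + 2/5*1/5) = [2/5, 12/25)
  'a': [2/5 + 2/5*1/5, 2/5 + 2/5*2/5) = [12/25, 14/25) <- contains code 311/625
  'f': [2/5 + 2/5*2/5, 2/5 + 2/5*4/5) = [14/25, 18/25)
  'b': [2/5 + 2/5*4/5, 2/5 + 2/5*1/1) = [18/25, 4/5)
  emit 'a', narrow to [12/25, 14/25)
Step 3: interval [12/25, 14/25), width = 14/25 - 12/25 = 2/25
  'e': [12/25 + 2/25*0/1, 12/25 + 2/25*1/5) = [12/25, 62/125)
  'a': [12/25 + 2/25*1/5, 12/25 + 2/25*2/5) = [62/125, 64/125) <- contains code 311/625
  'f': [12/25 + 2/25*2/5, 12/25 + 2/25*4/5) = [64/125, 68/125)
  'b': [12/25 + 2/25*4/5, 12/25 + 2/25*1/1) = [68/125, 14/25)
  emit 'a', narrow to [62/125, 64/125)
Step 4: interval [62/125, 64/125), width = 64/125 - 62/125 = 2/125
  'e': [62/125 + 2/125*0/1, 62/125 + 2/125*1/5) = [62/125, 312/625) <- contains code 311/625
  'a': [62/125 + 2/125*1/5, 62/125 + 2/125*2/5) = [312/625, 314/625)
  'f': [62/125 + 2/125*2/5, 62/125 + 2/125*4/5) = [314/625, 318/625)
  'b': [62/125 + 2/125*4/5, 62/125 + 2/125*1/1) = [318/625, 64/125)
  emit 'e', narrow to [62/125, 312/625)

Answer: faae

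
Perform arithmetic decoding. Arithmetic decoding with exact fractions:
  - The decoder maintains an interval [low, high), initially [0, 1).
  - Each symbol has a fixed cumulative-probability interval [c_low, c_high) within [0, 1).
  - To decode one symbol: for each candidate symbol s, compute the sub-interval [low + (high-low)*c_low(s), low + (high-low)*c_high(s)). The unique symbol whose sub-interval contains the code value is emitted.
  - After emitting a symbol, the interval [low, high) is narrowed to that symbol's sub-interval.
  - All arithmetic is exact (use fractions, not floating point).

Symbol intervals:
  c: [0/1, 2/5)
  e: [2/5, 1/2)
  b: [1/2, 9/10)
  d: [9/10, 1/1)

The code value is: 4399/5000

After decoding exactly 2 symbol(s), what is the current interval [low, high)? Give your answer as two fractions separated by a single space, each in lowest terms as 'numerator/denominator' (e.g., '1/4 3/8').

Step 1: interval [0/1, 1/1), width = 1/1 - 0/1 = 1/1
  'c': [0/1 + 1/1*0/1, 0/1 + 1/1*2/5) = [0/1, 2/5)
  'e': [0/1 + 1/1*2/5, 0/1 + 1/1*1/2) = [2/5, 1/2)
  'b': [0/1 + 1/1*1/2, 0/1 + 1/1*9/10) = [1/2, 9/10) <- contains code 4399/5000
  'd': [0/1 + 1/1*9/10, 0/1 + 1/1*1/1) = [9/10, 1/1)
  emit 'b', narrow to [1/2, 9/10)
Step 2: interval [1/2, 9/10), width = 9/10 - 1/2 = 2/5
  'c': [1/2 + 2/5*0/1, 1/2 + 2/5*2/5) = [1/2, 33/50)
  'e': [1/2 + 2/5*2/5, 1/2 + 2/5*1/2) = [33/50, 7/10)
  'b': [1/2 + 2/5*1/2, 1/2 + 2/5*9/10) = [7/10, 43/50)
  'd': [1/2 + 2/5*9/10, 1/2 + 2/5*1/1) = [43/50, 9/10) <- contains code 4399/5000
  emit 'd', narrow to [43/50, 9/10)

Answer: 43/50 9/10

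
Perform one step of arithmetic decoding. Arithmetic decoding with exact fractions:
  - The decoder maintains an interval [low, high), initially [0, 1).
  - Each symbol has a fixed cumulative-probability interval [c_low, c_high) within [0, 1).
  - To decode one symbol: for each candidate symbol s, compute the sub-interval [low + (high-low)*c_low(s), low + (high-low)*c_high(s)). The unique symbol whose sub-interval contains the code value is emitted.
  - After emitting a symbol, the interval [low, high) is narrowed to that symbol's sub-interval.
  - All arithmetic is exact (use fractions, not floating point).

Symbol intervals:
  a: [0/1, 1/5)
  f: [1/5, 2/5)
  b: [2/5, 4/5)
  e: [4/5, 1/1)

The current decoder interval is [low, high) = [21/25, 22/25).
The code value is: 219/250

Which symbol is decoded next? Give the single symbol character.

Answer: e

Derivation:
Interval width = high − low = 22/25 − 21/25 = 1/25
Scaled code = (code − low) / width = (219/250 − 21/25) / 1/25 = 9/10
  a: [0/1, 1/5) 
  f: [1/5, 2/5) 
  b: [2/5, 4/5) 
  e: [4/5, 1/1) ← scaled code falls here ✓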